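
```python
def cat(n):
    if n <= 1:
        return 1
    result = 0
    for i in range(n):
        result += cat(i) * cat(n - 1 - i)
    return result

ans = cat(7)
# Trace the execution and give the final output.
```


cat(7)
= sum of cat(i) * cat(7-1-i) for i in 0..6
First compute sub-values bottom-up:
  cat(0) = 1, cat(1) = 1
  cat(2) = 1*1 + 1*1 = 2
  cat(3) = 1*2 + 1*1 + 2*1 = 5
  cat(4) = 1*5 + 1*2 + 2*1 + 5*1 = 14
  cat(5) = 1*14 + 1*5 + 2*2 + 5*1 + 14*1 = 42
  cat(6) = 1*42 + 1*14 + 2*5 + 5*2 + 14*1 + 42*1 = 132
Now cat(7):
  cat(0)*cat(6) = 1*132 = 132
  cat(1)*cat(5) = 1*42 = 42
  cat(2)*cat(4) = 2*14 = 28
  cat(3)*cat(3) = 5*5 = 25
  cat(4)*cat(2) = 14*2 = 28
  cat(5)*cat(1) = 42*1 = 42
  cat(6)*cat(0) = 132*1 = 132
= 132 + 42 + 28 + 25 + 28 + 42 + 132
= 429


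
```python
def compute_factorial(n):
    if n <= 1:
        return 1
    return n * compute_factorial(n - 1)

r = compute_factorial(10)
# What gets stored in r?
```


compute_factorial(10)
= 10 * compute_factorial(9)
= 10 * 9 * compute_factorial(8)
= 10 * 9 * 8 * compute_factorial(7)
= 10 * 9 * 8 * 7 * compute_factorial(6)
= 10 * 9 * 8 * 7 * 6 * compute_factorial(5)
= 10 * 9 * 8 * 7 * 6 * 5 * compute_factorial(4)
= 10 * 9 * 8 * 7 * 6 * 5 * 4 * compute_factorial(3)
= 10 * 9 * 8 * 7 * 6 * 5 * 4 * 3 * compute_factorial(2)
= 10 * 9 * 8 * 7 * 6 * 5 * 4 * 3 * 2 * compute_factorial(1)
= 10 * 9 * 8 * 7 * 6 * 5 * 4 * 3 * 2 * 1
= 3628800


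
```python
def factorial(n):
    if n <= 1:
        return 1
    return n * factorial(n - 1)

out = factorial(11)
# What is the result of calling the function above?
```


factorial(11)
= 11 * factorial(10)
= 11 * 10 * factorial(9)
= 11 * 10 * 9 * factorial(8)
= 11 * 10 * 9 * 8 * factorial(7)
= 11 * 10 * 9 * 8 * 7 * factorial(6)
= 11 * 10 * 9 * 8 * 7 * 6 * factorial(5)
= 11 * 10 * 9 * 8 * 7 * 6 * 5 * factorial(4)
= 11 * 10 * 9 * 8 * 7 * 6 * 5 * 4 * factorial(3)
= 11 * 10 * 9 * 8 * 7 * 6 * 5 * 4 * 3 * factorial(2)
= 11 * 10 * 9 * 8 * 7 * 6 * 5 * 4 * 3 * 2 * factorial(1)
= 11 * 10 * 9 * 8 * 7 * 6 * 5 * 4 * 3 * 2 * 1
= 39916800


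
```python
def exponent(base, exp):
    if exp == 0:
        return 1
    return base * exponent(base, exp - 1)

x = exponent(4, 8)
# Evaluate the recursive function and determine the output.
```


exponent(4, 8)
= 4 * exponent(4, 7)
= 4 * 4 * exponent(4, 6)
= 4 * 4 * 4 * exponent(4, 5)
= 4 * 4 * 4 * 4 * exponent(4, 4)
= 4 * 4 * 4 * 4 * 4 * exponent(4, 3)
= 4 * 4 * 4 * 4 * 4 * 4 * exponent(4, 2)
= 4 * 4 * 4 * 4 * 4 * 4 * 4 * exponent(4, 1)
= 4 * 4 * 4 * 4 * 4 * 4 * 4 * 4 * exponent(4, 0)
= 4 * 4 * 4 * 4 * 4 * 4 * 4 * 4 * 1
= 65536


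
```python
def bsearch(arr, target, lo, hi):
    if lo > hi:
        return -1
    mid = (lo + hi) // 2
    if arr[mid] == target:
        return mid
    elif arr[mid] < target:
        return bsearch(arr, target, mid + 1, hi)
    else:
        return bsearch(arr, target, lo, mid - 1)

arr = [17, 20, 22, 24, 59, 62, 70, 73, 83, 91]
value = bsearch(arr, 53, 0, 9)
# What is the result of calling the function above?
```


bsearch(arr, 53, 0, 9)
lo=0, hi=9, mid=4, arr[mid]=59
59 > 53, search left half
lo=0, hi=3, mid=1, arr[mid]=20
20 < 53, search right half
lo=2, hi=3, mid=2, arr[mid]=22
22 < 53, search right half
lo=3, hi=3, mid=3, arr[mid]=24
24 < 53, search right half
lo > hi, target not found, return -1
= -1


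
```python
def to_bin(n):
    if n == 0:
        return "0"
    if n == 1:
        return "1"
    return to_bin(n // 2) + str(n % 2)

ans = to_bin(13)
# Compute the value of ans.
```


to_bin(13)
= to_bin(6) + "1"
= to_bin(3) + "0" + "1"
= to_bin(1) + "1" + "0" + "1"
= "1" + "1" + "0" + "1"
= "1101"


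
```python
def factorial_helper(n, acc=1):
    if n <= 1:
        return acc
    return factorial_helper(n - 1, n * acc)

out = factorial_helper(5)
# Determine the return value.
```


factorial_helper(5, 1)
= factorial_helper(4, 5 * 1) = factorial_helper(4, 5)
= factorial_helper(3, 4 * 5) = factorial_helper(3, 20)
= factorial_helper(2, 3 * 20) = factorial_helper(2, 60)
= factorial_helper(1, 2 * 60) = factorial_helper(1, 120)
n <= 1, return acc = 120


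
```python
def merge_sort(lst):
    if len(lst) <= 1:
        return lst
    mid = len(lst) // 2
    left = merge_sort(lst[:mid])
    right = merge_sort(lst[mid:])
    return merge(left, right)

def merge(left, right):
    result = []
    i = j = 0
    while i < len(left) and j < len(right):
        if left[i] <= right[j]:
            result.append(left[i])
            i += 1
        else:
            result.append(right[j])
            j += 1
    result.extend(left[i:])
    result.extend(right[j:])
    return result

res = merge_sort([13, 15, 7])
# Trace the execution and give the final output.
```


merge_sort([13, 15, 7])
Split into [13] and [15, 7]
Left sorted: [13]
Right sorted: [7, 15]
Merge [13] and [7, 15]
= [7, 13, 15]


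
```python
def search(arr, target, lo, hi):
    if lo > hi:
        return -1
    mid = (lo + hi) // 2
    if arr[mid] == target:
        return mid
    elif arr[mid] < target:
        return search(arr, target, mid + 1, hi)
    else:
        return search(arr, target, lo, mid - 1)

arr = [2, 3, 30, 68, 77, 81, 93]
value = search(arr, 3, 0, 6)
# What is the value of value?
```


search(arr, 3, 0, 6)
lo=0, hi=6, mid=3, arr[mid]=68
68 > 3, search left half
lo=0, hi=2, mid=1, arr[mid]=3
arr[1] == 3, found at index 1
= 1


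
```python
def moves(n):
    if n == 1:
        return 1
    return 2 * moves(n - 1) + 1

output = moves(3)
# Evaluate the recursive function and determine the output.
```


moves(3)
= 2 * moves(2) + 1
= 2 * (2 * moves(1) + 1) + 1
Now compute bottom-up:
moves(1) = 1
moves(2) = 2 * 1 + 1 = 3
moves(3) = 2 * 3 + 1 = 7
= 7


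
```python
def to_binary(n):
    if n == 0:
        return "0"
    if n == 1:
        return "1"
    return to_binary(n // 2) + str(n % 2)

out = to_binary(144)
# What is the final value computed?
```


to_binary(144)
= to_binary(72) + "0"
= to_binary(36) + "0" + "0"
= to_binary(18) + "0" + "0" + "0"
= to_binary(9) + "0" + "0" + "0" + "0"
= to_binary(4) + "1" + "0" + "0" + "0" + "0"
= to_binary(2) + "0" + "1" + "0" + "0" + "0" + "0"
= to_binary(1) + "0" + "0" + "1" + "0" + "0" + "0" + "0"
= "1" + "0" + "0" + "1" + "0" + "0" + "0" + "0"
= "10010000"


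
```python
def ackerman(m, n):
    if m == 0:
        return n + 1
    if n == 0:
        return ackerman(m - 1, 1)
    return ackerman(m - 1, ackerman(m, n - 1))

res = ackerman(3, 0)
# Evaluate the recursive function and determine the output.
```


ackerman(3, 0)
n == 0: return ackerman(2, 1)
= ackerman(2, 1) = 5
= 5


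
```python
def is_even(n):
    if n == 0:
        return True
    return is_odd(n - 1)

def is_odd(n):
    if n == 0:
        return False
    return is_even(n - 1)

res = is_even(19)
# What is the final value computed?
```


is_even(19)
= is_odd(18)
= is_even(17)
= is_odd(16)
= is_even(15)
= is_odd(14)
= is_even(13)
= is_odd(12)
= is_even(11)
= is_odd(10)
= is_even(9)
= is_odd(8)
= is_even(7)
= is_odd(6)
= is_even(5)
= is_odd(4)
= is_even(3)
= is_odd(2)
= is_even(1)
= is_odd(0)
n == 0: return False
= False


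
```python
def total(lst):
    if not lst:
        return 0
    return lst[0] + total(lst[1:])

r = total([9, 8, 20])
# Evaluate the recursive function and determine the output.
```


total([9, 8, 20])
= 9 + total([8, 20])
= 9 + 8 + total([20])
= 9 + 8 + 20 + total([])
= 9 + 8 + 20 + 0
= 37


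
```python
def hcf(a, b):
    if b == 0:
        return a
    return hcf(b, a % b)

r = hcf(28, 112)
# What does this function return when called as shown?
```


hcf(28, 112)
= hcf(112, 28 % 112) = hcf(112, 28)
= hcf(28, 112 % 28) = hcf(28, 0)
b == 0, return a = 28


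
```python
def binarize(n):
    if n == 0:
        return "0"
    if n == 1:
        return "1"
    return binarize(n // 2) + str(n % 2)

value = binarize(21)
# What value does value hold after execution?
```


binarize(21)
= binarize(10) + "1"
= binarize(5) + "0" + "1"
= binarize(2) + "1" + "0" + "1"
= binarize(1) + "0" + "1" + "0" + "1"
= "1" + "0" + "1" + "0" + "1"
= "10101"


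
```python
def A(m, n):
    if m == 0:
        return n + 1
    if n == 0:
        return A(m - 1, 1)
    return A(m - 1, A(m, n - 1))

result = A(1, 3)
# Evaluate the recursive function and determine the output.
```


A(1, 3)
= A(0, A(1, 2))
First compute A(1, 2) = 4
= A(0, 4)
= 5


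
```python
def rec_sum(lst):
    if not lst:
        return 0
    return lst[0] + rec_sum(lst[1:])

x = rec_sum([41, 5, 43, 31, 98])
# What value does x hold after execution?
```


rec_sum([41, 5, 43, 31, 98])
= 41 + rec_sum([5, 43, 31, 98])
= 41 + 5 + rec_sum([43, 31, 98])
= 41 + 5 + 43 + rec_sum([31, 98])
= 41 + 5 + 43 + 31 + rec_sum([98])
= 41 + 5 + 43 + 31 + 98 + rec_sum([])
= 41 + 5 + 43 + 31 + 98 + 0
= 218


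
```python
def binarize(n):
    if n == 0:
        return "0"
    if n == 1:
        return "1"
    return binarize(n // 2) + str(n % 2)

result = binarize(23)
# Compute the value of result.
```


binarize(23)
= binarize(11) + "1"
= binarize(5) + "1" + "1"
= binarize(2) + "1" + "1" + "1"
= binarize(1) + "0" + "1" + "1" + "1"
= "1" + "0" + "1" + "1" + "1"
= "10111"


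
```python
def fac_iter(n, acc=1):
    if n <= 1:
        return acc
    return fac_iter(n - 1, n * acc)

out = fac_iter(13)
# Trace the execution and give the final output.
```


fac_iter(13, 1)
= fac_iter(12, 13 * 1) = fac_iter(12, 13)
= fac_iter(11, 12 * 13) = fac_iter(11, 156)
= fac_iter(10, 11 * 156) = fac_iter(10, 1716)
= fac_iter(9, 10 * 1716) = fac_iter(9, 17160)
= fac_iter(8, 9 * 17160) = fac_iter(8, 154440)
= fac_iter(7, 8 * 154440) = fac_iter(7, 1235520)
= fac_iter(6, 7 * 1235520) = fac_iter(6, 8648640)
= fac_iter(5, 6 * 8648640) = fac_iter(5, 51891840)
= fac_iter(4, 5 * 51891840) = fac_iter(4, 259459200)
= fac_iter(3, 4 * 259459200) = fac_iter(3, 1037836800)
= fac_iter(2, 3 * 1037836800) = fac_iter(2, 3113510400)
= fac_iter(1, 2 * 3113510400) = fac_iter(1, 6227020800)
n <= 1, return acc = 6227020800


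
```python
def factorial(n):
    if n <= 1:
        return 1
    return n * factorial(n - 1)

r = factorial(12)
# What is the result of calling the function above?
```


factorial(12)
= 12 * factorial(11)
= 12 * 11 * factorial(10)
= 12 * 11 * 10 * factorial(9)
= 12 * 11 * 10 * 9 * factorial(8)
= 12 * 11 * 10 * 9 * 8 * factorial(7)
= 12 * 11 * 10 * 9 * 8 * 7 * factorial(6)
= 12 * 11 * 10 * 9 * 8 * 7 * 6 * factorial(5)
= 12 * 11 * 10 * 9 * 8 * 7 * 6 * 5 * factorial(4)
= 12 * 11 * 10 * 9 * 8 * 7 * 6 * 5 * 4 * factorial(3)
= 12 * 11 * 10 * 9 * 8 * 7 * 6 * 5 * 4 * 3 * factorial(2)
= 12 * 11 * 10 * 9 * 8 * 7 * 6 * 5 * 4 * 3 * 2 * factorial(1)
= 12 * 11 * 10 * 9 * 8 * 7 * 6 * 5 * 4 * 3 * 2 * 1
= 479001600


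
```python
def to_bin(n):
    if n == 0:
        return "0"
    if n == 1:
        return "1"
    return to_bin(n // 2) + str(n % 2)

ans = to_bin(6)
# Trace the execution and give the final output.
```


to_bin(6)
= to_bin(3) + "0"
= to_bin(1) + "1" + "0"
= "1" + "1" + "0"
= "110"


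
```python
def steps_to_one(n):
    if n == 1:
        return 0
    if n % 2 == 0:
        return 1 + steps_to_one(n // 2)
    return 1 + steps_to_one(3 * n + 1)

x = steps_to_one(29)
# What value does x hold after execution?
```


steps_to_one(29)
29 is odd -> 3*29+1 = 88 -> steps_to_one(88)
88 is even -> steps_to_one(44)
44 is even -> steps_to_one(22)
22 is even -> steps_to_one(11)
11 is odd -> 3*11+1 = 34 -> steps_to_one(34)
34 is even -> steps_to_one(17)
17 is odd -> 3*17+1 = 52 -> steps_to_one(52)
52 is even -> steps_to_one(26)
26 is even -> steps_to_one(13)
13 is odd -> 3*13+1 = 40 -> steps_to_one(40)
40 is even -> steps_to_one(20)
20 is even -> steps_to_one(10)
10 is even -> steps_to_one(5)
5 is odd -> 3*5+1 = 16 -> steps_to_one(16)
16 is even -> steps_to_one(8)
8 is even -> steps_to_one(4)
4 is even -> steps_to_one(2)
2 is even -> steps_to_one(1)
Reached 1 after 18 steps
= 18


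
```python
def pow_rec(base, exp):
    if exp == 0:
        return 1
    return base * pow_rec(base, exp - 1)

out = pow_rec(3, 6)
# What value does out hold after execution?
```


pow_rec(3, 6)
= 3 * pow_rec(3, 5)
= 3 * 3 * pow_rec(3, 4)
= 3 * 3 * 3 * pow_rec(3, 3)
= 3 * 3 * 3 * 3 * pow_rec(3, 2)
= 3 * 3 * 3 * 3 * 3 * pow_rec(3, 1)
= 3 * 3 * 3 * 3 * 3 * 3 * pow_rec(3, 0)
= 3 * 3 * 3 * 3 * 3 * 3 * 1
= 729


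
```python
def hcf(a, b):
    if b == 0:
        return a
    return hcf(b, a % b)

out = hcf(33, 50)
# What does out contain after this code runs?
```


hcf(33, 50)
= hcf(50, 33 % 50) = hcf(50, 33)
= hcf(33, 50 % 33) = hcf(33, 17)
= hcf(17, 33 % 17) = hcf(17, 16)
= hcf(16, 17 % 16) = hcf(16, 1)
= hcf(1, 16 % 1) = hcf(1, 0)
b == 0, return a = 1


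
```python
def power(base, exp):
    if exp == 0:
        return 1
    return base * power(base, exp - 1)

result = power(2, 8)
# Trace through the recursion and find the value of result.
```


power(2, 8)
= 2 * power(2, 7)
= 2 * 2 * power(2, 6)
= 2 * 2 * 2 * power(2, 5)
= 2 * 2 * 2 * 2 * power(2, 4)
= 2 * 2 * 2 * 2 * 2 * power(2, 3)
= 2 * 2 * 2 * 2 * 2 * 2 * power(2, 2)
= 2 * 2 * 2 * 2 * 2 * 2 * 2 * power(2, 1)
= 2 * 2 * 2 * 2 * 2 * 2 * 2 * 2 * power(2, 0)
= 2 * 2 * 2 * 2 * 2 * 2 * 2 * 2 * 1
= 256


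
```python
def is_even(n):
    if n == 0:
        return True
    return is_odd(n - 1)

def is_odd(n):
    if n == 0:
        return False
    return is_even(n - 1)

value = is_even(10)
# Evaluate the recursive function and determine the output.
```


is_even(10)
= is_odd(9)
= is_even(8)
= is_odd(7)
= is_even(6)
= is_odd(5)
= is_even(4)
= is_odd(3)
= is_even(2)
= is_odd(1)
= is_even(0)
n == 0: return True
= True


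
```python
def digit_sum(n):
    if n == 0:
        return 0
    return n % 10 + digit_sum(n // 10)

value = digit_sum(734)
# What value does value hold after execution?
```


digit_sum(734)
= 4 + digit_sum(73)
= 4 + 3 + digit_sum(7)
= 4 + 3 + 7 + digit_sum(0)
= 4 + 3 + 7 + 0
= 14


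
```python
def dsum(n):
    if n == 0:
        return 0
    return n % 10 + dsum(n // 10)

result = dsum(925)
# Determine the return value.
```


dsum(925)
= 5 + dsum(92)
= 5 + 2 + dsum(9)
= 5 + 2 + 9 + dsum(0)
= 5 + 2 + 9 + 0
= 16


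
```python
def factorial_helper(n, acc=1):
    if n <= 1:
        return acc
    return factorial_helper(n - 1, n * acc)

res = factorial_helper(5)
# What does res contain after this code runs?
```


factorial_helper(5, 1)
= factorial_helper(4, 5 * 1) = factorial_helper(4, 5)
= factorial_helper(3, 4 * 5) = factorial_helper(3, 20)
= factorial_helper(2, 3 * 20) = factorial_helper(2, 60)
= factorial_helper(1, 2 * 60) = factorial_helper(1, 120)
n <= 1, return acc = 120


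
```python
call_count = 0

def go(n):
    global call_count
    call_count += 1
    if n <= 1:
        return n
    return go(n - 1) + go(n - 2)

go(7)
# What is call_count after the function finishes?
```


go(7) calls go(6) and go(5); each non-base call branches into two more.
Let C(k) = total number of calls made by go(k), including the call to go(k) itself.
Base cases: C(0) = 1, C(1) = 1
Recurrence: C(k) = 1 + C(k-1) + C(k-2)
  C(2) = 1 + C(1) + C(0) = 1 + 1 + 1 = 3
  C(3) = 1 + C(2) + C(1) = 1 + 3 + 1 = 5
  C(4) = 1 + C(3) + C(2) = 1 + 5 + 3 = 9
  C(5) = 1 + C(4) + C(3) = 1 + 9 + 5 = 15
  C(6) = 1 + C(5) + C(4) = 1 + 15 + 9 = 25
  C(7) = 1 + C(6) + C(5) = 1 + 25 + 15 = 41
Total calls = C(7) = 41


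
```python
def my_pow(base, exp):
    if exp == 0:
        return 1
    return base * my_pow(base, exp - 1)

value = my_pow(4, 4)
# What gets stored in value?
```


my_pow(4, 4)
= 4 * my_pow(4, 3)
= 4 * 4 * my_pow(4, 2)
= 4 * 4 * 4 * my_pow(4, 1)
= 4 * 4 * 4 * 4 * my_pow(4, 0)
= 4 * 4 * 4 * 4 * 1
= 256


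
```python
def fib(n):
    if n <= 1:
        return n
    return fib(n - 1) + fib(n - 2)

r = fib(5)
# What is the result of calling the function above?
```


fib(5)
= fib(4) + fib(3)
= (fib(3) + fib(2)) + fib(3)
Computing bottom-up: fib(0)=0, fib(1)=1, fib(2)=1, fib(3)=2, fib(4)=3, fib(5)=5
= 5


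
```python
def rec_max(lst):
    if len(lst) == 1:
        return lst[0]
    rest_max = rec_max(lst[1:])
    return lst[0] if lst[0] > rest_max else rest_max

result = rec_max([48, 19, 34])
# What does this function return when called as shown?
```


rec_max([48, 19, 34])
= compare 48 with rec_max([19, 34])
= compare 19 with rec_max([34])
Base: rec_max([34]) = 34
compare 19 with 34: max = 34
compare 48 with 34: max = 48
= 48


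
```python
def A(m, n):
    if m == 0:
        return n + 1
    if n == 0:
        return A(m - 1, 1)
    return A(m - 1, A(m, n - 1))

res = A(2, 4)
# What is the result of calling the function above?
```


A(2, 4)
= A(1, A(2, 3))
First compute A(2, 3) = 9
= A(1, 9)
= 11


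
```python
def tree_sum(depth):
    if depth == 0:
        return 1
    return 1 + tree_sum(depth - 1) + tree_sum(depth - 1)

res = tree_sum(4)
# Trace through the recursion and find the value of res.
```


tree_sum(4)
= 1 + tree_sum(3) + tree_sum(3)
= 1 + 2 * tree_sum(3)
tree_sum(k) = 2^(k+1) - 1
tree_sum(0) = 1
tree_sum(1) = 3
tree_sum(2) = 7
tree_sum(3) = 15
tree_sum(4) = 31
tree_sum(4) = 2^5 - 1 = 31


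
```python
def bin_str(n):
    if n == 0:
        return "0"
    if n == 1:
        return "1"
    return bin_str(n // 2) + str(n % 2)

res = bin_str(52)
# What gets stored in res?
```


bin_str(52)
= bin_str(26) + "0"
= bin_str(13) + "0" + "0"
= bin_str(6) + "1" + "0" + "0"
= bin_str(3) + "0" + "1" + "0" + "0"
= bin_str(1) + "1" + "0" + "1" + "0" + "0"
= "1" + "1" + "0" + "1" + "0" + "0"
= "110100"


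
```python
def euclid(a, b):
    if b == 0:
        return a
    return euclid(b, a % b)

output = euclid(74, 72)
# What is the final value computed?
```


euclid(74, 72)
= euclid(72, 74 % 72) = euclid(72, 2)
= euclid(2, 72 % 2) = euclid(2, 0)
b == 0, return a = 2


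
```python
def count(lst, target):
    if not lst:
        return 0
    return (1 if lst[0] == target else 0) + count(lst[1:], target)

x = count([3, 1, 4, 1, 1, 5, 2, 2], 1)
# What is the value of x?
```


count([3, 1, 4, 1, 1, 5, 2, 2], 1)
lst[0]=3 != 1: 0 + count([1, 4, 1, 1, 5, 2, 2], 1)
lst[0]=1 == 1: 1 + count([4, 1, 1, 5, 2, 2], 1)
lst[0]=4 != 1: 0 + count([1, 1, 5, 2, 2], 1)
lst[0]=1 == 1: 1 + count([1, 5, 2, 2], 1)
lst[0]=1 == 1: 1 + count([5, 2, 2], 1)
lst[0]=5 != 1: 0 + count([2, 2], 1)
lst[0]=2 != 1: 0 + count([2], 1)
lst[0]=2 != 1: 0 + count([], 1)
= 3


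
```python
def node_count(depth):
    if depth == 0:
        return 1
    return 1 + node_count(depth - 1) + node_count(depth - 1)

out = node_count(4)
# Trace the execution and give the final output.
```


node_count(4)
= 1 + node_count(3) + node_count(3)
= 1 + 2 * node_count(3)
node_count(k) = 2^(k+1) - 1
node_count(0) = 1
node_count(1) = 3
node_count(2) = 7
node_count(3) = 15
node_count(4) = 31
node_count(4) = 2^5 - 1 = 31


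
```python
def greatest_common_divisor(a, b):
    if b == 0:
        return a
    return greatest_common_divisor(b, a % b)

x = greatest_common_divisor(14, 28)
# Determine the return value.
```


greatest_common_divisor(14, 28)
= greatest_common_divisor(28, 14 % 28) = greatest_common_divisor(28, 14)
= greatest_common_divisor(14, 28 % 14) = greatest_common_divisor(14, 0)
b == 0, return a = 14


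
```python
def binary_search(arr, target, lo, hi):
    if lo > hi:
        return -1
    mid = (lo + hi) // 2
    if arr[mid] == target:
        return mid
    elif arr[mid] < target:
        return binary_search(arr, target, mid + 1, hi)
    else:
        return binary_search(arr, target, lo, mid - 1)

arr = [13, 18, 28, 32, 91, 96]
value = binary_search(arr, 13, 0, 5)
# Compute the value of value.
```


binary_search(arr, 13, 0, 5)
lo=0, hi=5, mid=2, arr[mid]=28
28 > 13, search left half
lo=0, hi=1, mid=0, arr[mid]=13
arr[0] == 13, found at index 0
= 0


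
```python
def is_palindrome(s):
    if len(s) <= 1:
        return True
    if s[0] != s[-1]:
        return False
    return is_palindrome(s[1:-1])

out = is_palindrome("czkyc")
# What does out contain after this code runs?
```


is_palindrome("czkyc")
"czkyc": s[0]='c' == s[-1]='c' -> is_palindrome("zky")
"zky": s[0]='z' != s[-1]='y' -> False
= False


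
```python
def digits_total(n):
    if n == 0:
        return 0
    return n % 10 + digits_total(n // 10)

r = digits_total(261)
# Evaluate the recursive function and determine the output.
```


digits_total(261)
= 1 + digits_total(26)
= 1 + 6 + digits_total(2)
= 1 + 6 + 2 + digits_total(0)
= 1 + 6 + 2 + 0
= 9


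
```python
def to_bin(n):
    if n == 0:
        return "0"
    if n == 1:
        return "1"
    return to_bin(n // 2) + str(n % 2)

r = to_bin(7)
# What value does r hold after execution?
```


to_bin(7)
= to_bin(3) + "1"
= to_bin(1) + "1" + "1"
= "1" + "1" + "1"
= "111"


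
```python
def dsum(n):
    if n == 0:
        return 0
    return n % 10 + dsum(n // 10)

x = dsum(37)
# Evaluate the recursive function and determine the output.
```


dsum(37)
= 7 + dsum(3)
= 7 + 3 + dsum(0)
= 7 + 3 + 0
= 10


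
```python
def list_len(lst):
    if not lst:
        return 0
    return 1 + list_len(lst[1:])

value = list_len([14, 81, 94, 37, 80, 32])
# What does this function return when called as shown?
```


list_len([14, 81, 94, 37, 80, 32])
= 1 + list_len([81, 94, 37, 80, 32])
= 1 + 1 + list_len([94, 37, 80, 32])
= 1 + 1 + 1 + list_len([37, 80, 32])
= 1 + 1 + 1 + 1 + list_len([80, 32])
= 1 + 1 + 1 + 1 + 1 + list_len([32])
= 1 + 1 + 1 + 1 + 1 + 1 + list_len([])
= 1 + 1 + 1 + 1 + 1 + 1 + 0
= 6


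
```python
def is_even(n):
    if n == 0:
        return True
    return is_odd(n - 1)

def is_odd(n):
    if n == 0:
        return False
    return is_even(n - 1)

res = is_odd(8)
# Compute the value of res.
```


is_odd(8)
= is_even(7)
= is_odd(6)
= is_even(5)
= is_odd(4)
= is_even(3)
= is_odd(2)
= is_even(1)
= is_odd(0)
n == 0: return False
= False


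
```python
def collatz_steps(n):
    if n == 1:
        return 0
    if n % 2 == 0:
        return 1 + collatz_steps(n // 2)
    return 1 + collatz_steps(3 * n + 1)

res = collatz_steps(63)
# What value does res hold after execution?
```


collatz_steps(63)
63 is odd -> 3*63+1 = 190 -> collatz_steps(190)
190 is even -> collatz_steps(95)
95 is odd -> 3*95+1 = 286 -> collatz_steps(286)
286 is even -> collatz_steps(143)
143 is odd -> 3*143+1 = 430 -> collatz_steps(430)
430 is even -> collatz_steps(215)
215 is odd -> 3*215+1 = 646 -> collatz_steps(646)
646 is even -> collatz_steps(323)
323 is odd -> 3*323+1 = 970 -> collatz_steps(970)
970 is even -> collatz_steps(485)
485 is odd -> 3*485+1 = 1456 -> collatz_steps(1456)
1456 is even -> collatz_steps(728)
728 is even -> collatz_steps(364)
364 is even -> collatz_steps(182)
182 is even -> collatz_steps(91)
91 is odd -> 3*91+1 = 274 -> collatz_steps(274)
274 is even -> collatz_steps(137)
137 is odd -> 3*137+1 = 412 -> collatz_steps(412)
412 is even -> collatz_steps(206)
206 is even -> collatz_steps(103)
103 is odd -> 3*103+1 = 310 -> collatz_steps(310)
310 is even -> collatz_steps(155)
155 is odd -> 3*155+1 = 466 -> collatz_steps(466)
466 is even -> collatz_steps(233)
233 is odd -> 3*233+1 = 700 -> collatz_steps(700)
700 is even -> collatz_steps(350)
350 is even -> collatz_steps(175)
175 is odd -> 3*175+1 = 526 -> collatz_steps(526)
526 is even -> collatz_steps(263)
263 is odd -> 3*263+1 = 790 -> collatz_steps(790)
790 is even -> collatz_steps(395)
395 is odd -> 3*395+1 = 1186 -> collatz_steps(1186)
1186 is even -> collatz_steps(593)
593 is odd -> 3*593+1 = 1780 -> collatz_steps(1780)
1780 is even -> collatz_steps(890)
890 is even -> collatz_steps(445)
445 is odd -> 3*445+1 = 1336 -> collatz_steps(1336)
1336 is even -> collatz_steps(668)
668 is even -> collatz_steps(334)
334 is even -> collatz_steps(167)
167 is odd -> 3*167+1 = 502 -> collatz_steps(502)
502 is even -> collatz_steps(251)
251 is odd -> 3*251+1 = 754 -> collatz_steps(754)
754 is even -> collatz_steps(377)
377 is odd -> 3*377+1 = 1132 -> collatz_steps(1132)
1132 is even -> collatz_steps(566)
566 is even -> collatz_steps(283)
283 is odd -> 3*283+1 = 850 -> collatz_steps(850)
850 is even -> collatz_steps(425)
425 is odd -> 3*425+1 = 1276 -> collatz_steps(1276)
1276 is even -> collatz_steps(638)
638 is even -> collatz_steps(319)
319 is odd -> 3*319+1 = 958 -> collatz_steps(958)
958 is even -> collatz_steps(479)
479 is odd -> 3*479+1 = 1438 -> collatz_steps(1438)
1438 is even -> collatz_steps(719)
719 is odd -> 3*719+1 = 2158 -> collatz_steps(2158)
2158 is even -> collatz_steps(1079)
1079 is odd -> 3*1079+1 = 3238 -> collatz_steps(3238)
3238 is even -> collatz_steps(1619)
1619 is odd -> 3*1619+1 = 4858 -> collatz_steps(4858)
4858 is even -> collatz_steps(2429)
2429 is odd -> 3*2429+1 = 7288 -> collatz_steps(7288)
7288 is even -> collatz_steps(3644)
3644 is even -> collatz_steps(1822)
1822 is even -> collatz_steps(911)
911 is odd -> 3*911+1 = 2734 -> collatz_steps(2734)
2734 is even -> collatz_steps(1367)
1367 is odd -> 3*1367+1 = 4102 -> collatz_steps(4102)
4102 is even -> collatz_steps(2051)
2051 is odd -> 3*2051+1 = 6154 -> collatz_steps(6154)
6154 is even -> collatz_steps(3077)
3077 is odd -> 3*3077+1 = 9232 -> collatz_steps(9232)
9232 is even -> collatz_steps(4616)
4616 is even -> collatz_steps(2308)
2308 is even -> collatz_steps(1154)
1154 is even -> collatz_steps(577)
577 is odd -> 3*577+1 = 1732 -> collatz_steps(1732)
1732 is even -> collatz_steps(866)
866 is even -> collatz_steps(433)
433 is odd -> 3*433+1 = 1300 -> collatz_steps(1300)
1300 is even -> collatz_steps(650)
650 is even -> collatz_steps(325)
325 is odd -> 3*325+1 = 976 -> collatz_steps(976)
976 is even -> collatz_steps(488)
488 is even -> collatz_steps(244)
244 is even -> collatz_steps(122)
122 is even -> collatz_steps(61)
61 is odd -> 3*61+1 = 184 -> collatz_steps(184)
184 is even -> collatz_steps(92)
92 is even -> collatz_steps(46)
46 is even -> collatz_steps(23)
23 is odd -> 3*23+1 = 70 -> collatz_steps(70)
70 is even -> collatz_steps(35)
35 is odd -> 3*35+1 = 106 -> collatz_steps(106)
106 is even -> collatz_steps(53)
53 is odd -> 3*53+1 = 160 -> collatz_steps(160)
160 is even -> collatz_steps(80)
80 is even -> collatz_steps(40)
40 is even -> collatz_steps(20)
20 is even -> collatz_steps(10)
10 is even -> collatz_steps(5)
5 is odd -> 3*5+1 = 16 -> collatz_steps(16)
16 is even -> collatz_steps(8)
8 is even -> collatz_steps(4)
4 is even -> collatz_steps(2)
2 is even -> collatz_steps(1)
Reached 1 after 107 steps
= 107


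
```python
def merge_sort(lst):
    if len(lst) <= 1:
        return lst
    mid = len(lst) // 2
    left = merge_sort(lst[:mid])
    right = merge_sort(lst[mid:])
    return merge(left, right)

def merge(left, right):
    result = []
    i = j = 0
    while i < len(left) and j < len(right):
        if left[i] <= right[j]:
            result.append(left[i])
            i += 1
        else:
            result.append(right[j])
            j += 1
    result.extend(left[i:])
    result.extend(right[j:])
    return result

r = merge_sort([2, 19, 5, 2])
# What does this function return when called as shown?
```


merge_sort([2, 19, 5, 2])
Split into [2, 19] and [5, 2]
Left sorted: [2, 19]
Right sorted: [2, 5]
Merge [2, 19] and [2, 5]
= [2, 2, 5, 19]


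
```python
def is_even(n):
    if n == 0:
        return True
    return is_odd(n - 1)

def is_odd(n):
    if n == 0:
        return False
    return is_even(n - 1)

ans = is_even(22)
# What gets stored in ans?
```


is_even(22)
= is_odd(21)
= is_even(20)
= is_odd(19)
= is_even(18)
= is_odd(17)
= is_even(16)
= is_odd(15)
= is_even(14)
= is_odd(13)
= is_even(12)
= is_odd(11)
= is_even(10)
= is_odd(9)
= is_even(8)
= is_odd(7)
= is_even(6)
= is_odd(5)
= is_even(4)
= is_odd(3)
= is_even(2)
= is_odd(1)
= is_even(0)
n == 0: return True
= True


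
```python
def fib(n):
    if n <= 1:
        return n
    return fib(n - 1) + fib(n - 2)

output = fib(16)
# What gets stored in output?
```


fib(16)
= fib(15) + fib(14)
= (fib(14) + fib(13)) + fib(14)
Computing bottom-up: fib(0)=0, fib(1)=1, fib(2)=1, fib(3)=2, fib(4)=3, fib(5)=5, fib(6)=8, fib(7)=13, fib(8)=21, fib(9)=34, fib(10)=55, fib(11)=89, fib(12)=144, fib(13)=233, fib(14)=377, fib(15)=610, fib(16)=987
= 987


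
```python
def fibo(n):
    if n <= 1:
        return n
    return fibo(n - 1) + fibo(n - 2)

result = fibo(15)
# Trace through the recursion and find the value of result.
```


fibo(15)
= fibo(14) + fibo(13)
= (fibo(13) + fibo(12)) + fibo(13)
Computing bottom-up: fibo(0)=0, fibo(1)=1, fibo(2)=1, fibo(3)=2, fibo(4)=3, fibo(5)=5, fibo(6)=8, fibo(7)=13, fibo(8)=21, fibo(9)=34, fibo(10)=55, fibo(11)=89, fibo(12)=144, fibo(13)=233, fibo(14)=377, fibo(15)=610
= 610


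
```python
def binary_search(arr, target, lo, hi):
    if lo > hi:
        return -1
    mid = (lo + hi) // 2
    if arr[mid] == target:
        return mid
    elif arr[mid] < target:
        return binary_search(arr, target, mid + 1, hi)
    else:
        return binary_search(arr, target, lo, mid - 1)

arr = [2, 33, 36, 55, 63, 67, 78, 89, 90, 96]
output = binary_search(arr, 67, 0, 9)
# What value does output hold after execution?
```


binary_search(arr, 67, 0, 9)
lo=0, hi=9, mid=4, arr[mid]=63
63 < 67, search right half
lo=5, hi=9, mid=7, arr[mid]=89
89 > 67, search left half
lo=5, hi=6, mid=5, arr[mid]=67
arr[5] == 67, found at index 5
= 5


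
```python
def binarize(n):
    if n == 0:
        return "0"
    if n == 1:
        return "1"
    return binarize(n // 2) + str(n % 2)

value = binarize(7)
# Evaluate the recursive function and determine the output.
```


binarize(7)
= binarize(3) + "1"
= binarize(1) + "1" + "1"
= "1" + "1" + "1"
= "111"


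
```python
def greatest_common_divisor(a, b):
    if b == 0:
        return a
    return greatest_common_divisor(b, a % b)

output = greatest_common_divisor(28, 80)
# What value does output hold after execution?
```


greatest_common_divisor(28, 80)
= greatest_common_divisor(80, 28 % 80) = greatest_common_divisor(80, 28)
= greatest_common_divisor(28, 80 % 28) = greatest_common_divisor(28, 24)
= greatest_common_divisor(24, 28 % 24) = greatest_common_divisor(24, 4)
= greatest_common_divisor(4, 24 % 4) = greatest_common_divisor(4, 0)
b == 0, return a = 4


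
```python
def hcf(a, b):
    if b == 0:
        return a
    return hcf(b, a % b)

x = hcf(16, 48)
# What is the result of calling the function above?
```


hcf(16, 48)
= hcf(48, 16 % 48) = hcf(48, 16)
= hcf(16, 48 % 16) = hcf(16, 0)
b == 0, return a = 16


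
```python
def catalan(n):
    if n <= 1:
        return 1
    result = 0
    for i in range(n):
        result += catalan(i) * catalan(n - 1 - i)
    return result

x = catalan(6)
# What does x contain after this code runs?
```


catalan(6)
= sum of catalan(i) * catalan(6-1-i) for i in 0..5
First compute sub-values bottom-up:
  catalan(0) = 1, catalan(1) = 1
  catalan(2) = 1*1 + 1*1 = 2
  catalan(3) = 1*2 + 1*1 + 2*1 = 5
  catalan(4) = 1*5 + 1*2 + 2*1 + 5*1 = 14
  catalan(5) = 1*14 + 1*5 + 2*2 + 5*1 + 14*1 = 42
Now catalan(6):
  catalan(0)*catalan(5) = 1*42 = 42
  catalan(1)*catalan(4) = 1*14 = 14
  catalan(2)*catalan(3) = 2*5 = 10
  catalan(3)*catalan(2) = 5*2 = 10
  catalan(4)*catalan(1) = 14*1 = 14
  catalan(5)*catalan(0) = 42*1 = 42
= 42 + 14 + 10 + 10 + 14 + 42
= 132


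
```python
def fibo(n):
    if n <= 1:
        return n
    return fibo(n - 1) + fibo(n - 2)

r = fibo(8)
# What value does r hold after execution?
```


fibo(8)
= fibo(7) + fibo(6)
= (fibo(6) + fibo(5)) + fibo(6)
Computing bottom-up: fibo(0)=0, fibo(1)=1, fibo(2)=1, fibo(3)=2, fibo(4)=3, fibo(5)=5, fibo(6)=8, fibo(7)=13, fibo(8)=21
= 21


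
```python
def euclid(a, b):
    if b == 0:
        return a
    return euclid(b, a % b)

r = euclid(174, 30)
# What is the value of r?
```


euclid(174, 30)
= euclid(30, 174 % 30) = euclid(30, 24)
= euclid(24, 30 % 24) = euclid(24, 6)
= euclid(6, 24 % 6) = euclid(6, 0)
b == 0, return a = 6


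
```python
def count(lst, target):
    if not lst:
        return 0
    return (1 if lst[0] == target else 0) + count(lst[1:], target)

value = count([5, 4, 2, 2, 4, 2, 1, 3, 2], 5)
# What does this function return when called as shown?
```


count([5, 4, 2, 2, 4, 2, 1, 3, 2], 5)
lst[0]=5 == 5: 1 + count([4, 2, 2, 4, 2, 1, 3, 2], 5)
lst[0]=4 != 5: 0 + count([2, 2, 4, 2, 1, 3, 2], 5)
lst[0]=2 != 5: 0 + count([2, 4, 2, 1, 3, 2], 5)
lst[0]=2 != 5: 0 + count([4, 2, 1, 3, 2], 5)
lst[0]=4 != 5: 0 + count([2, 1, 3, 2], 5)
lst[0]=2 != 5: 0 + count([1, 3, 2], 5)
lst[0]=1 != 5: 0 + count([3, 2], 5)
lst[0]=3 != 5: 0 + count([2], 5)
lst[0]=2 != 5: 0 + count([], 5)
= 1


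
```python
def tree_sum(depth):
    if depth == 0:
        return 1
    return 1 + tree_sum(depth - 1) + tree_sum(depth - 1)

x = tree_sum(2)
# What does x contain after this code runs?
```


tree_sum(2)
= 1 + tree_sum(1) + tree_sum(1)
= 1 + 2 * tree_sum(1)
tree_sum(k) = 2^(k+1) - 1
tree_sum(0) = 1
tree_sum(1) = 3
tree_sum(2) = 7
tree_sum(2) = 2^3 - 1 = 7


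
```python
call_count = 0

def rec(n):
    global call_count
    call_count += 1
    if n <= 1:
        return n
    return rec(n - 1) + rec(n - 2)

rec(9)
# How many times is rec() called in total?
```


rec(9) calls rec(8) and rec(7); each non-base call branches into two more.
Let C(k) = total number of calls made by rec(k), including the call to rec(k) itself.
Base cases: C(0) = 1, C(1) = 1
Recurrence: C(k) = 1 + C(k-1) + C(k-2)
  C(2) = 1 + C(1) + C(0) = 1 + 1 + 1 = 3
  C(3) = 1 + C(2) + C(1) = 1 + 3 + 1 = 5
  C(4) = 1 + C(3) + C(2) = 1 + 5 + 3 = 9
  C(5) = 1 + C(4) + C(3) = 1 + 9 + 5 = 15
  C(6) = 1 + C(5) + C(4) = 1 + 15 + 9 = 25
  C(7) = 1 + C(6) + C(5) = 1 + 25 + 15 = 41
  C(8) = 1 + C(7) + C(6) = 1 + 41 + 25 = 67
  C(9) = 1 + C(8) + C(7) = 1 + 67 + 41 = 109
Total calls = C(9) = 109


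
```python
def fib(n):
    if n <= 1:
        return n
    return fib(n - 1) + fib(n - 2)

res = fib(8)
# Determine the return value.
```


fib(8)
= fib(7) + fib(6)
= (fib(6) + fib(5)) + fib(6)
Computing bottom-up: fib(0)=0, fib(1)=1, fib(2)=1, fib(3)=2, fib(4)=3, fib(5)=5, fib(6)=8, fib(7)=13, fib(8)=21
= 21


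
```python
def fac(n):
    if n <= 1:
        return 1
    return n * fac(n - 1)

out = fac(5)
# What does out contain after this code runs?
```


fac(5)
= 5 * fac(4)
= 5 * 4 * fac(3)
= 5 * 4 * 3 * fac(2)
= 5 * 4 * 3 * 2 * fac(1)
= 5 * 4 * 3 * 2 * 1
= 120


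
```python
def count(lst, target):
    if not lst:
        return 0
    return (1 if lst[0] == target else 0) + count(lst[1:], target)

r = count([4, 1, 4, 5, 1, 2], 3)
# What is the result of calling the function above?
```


count([4, 1, 4, 5, 1, 2], 3)
lst[0]=4 != 3: 0 + count([1, 4, 5, 1, 2], 3)
lst[0]=1 != 3: 0 + count([4, 5, 1, 2], 3)
lst[0]=4 != 3: 0 + count([5, 1, 2], 3)
lst[0]=5 != 3: 0 + count([1, 2], 3)
lst[0]=1 != 3: 0 + count([2], 3)
lst[0]=2 != 3: 0 + count([], 3)
= 0


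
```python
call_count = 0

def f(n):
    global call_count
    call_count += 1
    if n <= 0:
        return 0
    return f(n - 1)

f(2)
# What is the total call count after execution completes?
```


f(2) calls f(1) calls ... calls f(0)
Total calls: 2 + 1 (for base case) = 3


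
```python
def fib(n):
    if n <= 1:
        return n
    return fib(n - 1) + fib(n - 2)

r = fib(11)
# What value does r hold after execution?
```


fib(11)
= fib(10) + fib(9)
= (fib(9) + fib(8)) + fib(9)
Computing bottom-up: fib(0)=0, fib(1)=1, fib(2)=1, fib(3)=2, fib(4)=3, fib(5)=5, fib(6)=8, fib(7)=13, fib(8)=21, fib(9)=34, fib(10)=55, fib(11)=89
= 89


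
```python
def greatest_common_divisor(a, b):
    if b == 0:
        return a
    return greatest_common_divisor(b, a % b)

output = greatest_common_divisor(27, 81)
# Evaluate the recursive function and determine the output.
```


greatest_common_divisor(27, 81)
= greatest_common_divisor(81, 27 % 81) = greatest_common_divisor(81, 27)
= greatest_common_divisor(27, 81 % 27) = greatest_common_divisor(27, 0)
b == 0, return a = 27


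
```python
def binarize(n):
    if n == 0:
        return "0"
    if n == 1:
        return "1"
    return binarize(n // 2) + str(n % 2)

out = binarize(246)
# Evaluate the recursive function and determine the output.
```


binarize(246)
= binarize(123) + "0"
= binarize(61) + "1" + "0"
= binarize(30) + "1" + "1" + "0"
= binarize(15) + "0" + "1" + "1" + "0"
= binarize(7) + "1" + "0" + "1" + "1" + "0"
= binarize(3) + "1" + "1" + "0" + "1" + "1" + "0"
= binarize(1) + "1" + "1" + "1" + "0" + "1" + "1" + "0"
= "1" + "1" + "1" + "1" + "0" + "1" + "1" + "0"
= "11110110"


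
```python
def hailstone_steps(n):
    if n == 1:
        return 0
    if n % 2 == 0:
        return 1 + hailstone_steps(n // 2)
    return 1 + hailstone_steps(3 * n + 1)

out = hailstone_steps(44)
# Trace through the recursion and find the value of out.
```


hailstone_steps(44)
44 is even -> hailstone_steps(22)
22 is even -> hailstone_steps(11)
11 is odd -> 3*11+1 = 34 -> hailstone_steps(34)
34 is even -> hailstone_steps(17)
17 is odd -> 3*17+1 = 52 -> hailstone_steps(52)
52 is even -> hailstone_steps(26)
26 is even -> hailstone_steps(13)
13 is odd -> 3*13+1 = 40 -> hailstone_steps(40)
40 is even -> hailstone_steps(20)
20 is even -> hailstone_steps(10)
10 is even -> hailstone_steps(5)
5 is odd -> 3*5+1 = 16 -> hailstone_steps(16)
16 is even -> hailstone_steps(8)
8 is even -> hailstone_steps(4)
4 is even -> hailstone_steps(2)
2 is even -> hailstone_steps(1)
Reached 1 after 16 steps
= 16


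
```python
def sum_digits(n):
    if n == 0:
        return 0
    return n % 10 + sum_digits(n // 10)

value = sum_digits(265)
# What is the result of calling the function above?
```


sum_digits(265)
= 5 + sum_digits(26)
= 5 + 6 + sum_digits(2)
= 5 + 6 + 2 + sum_digits(0)
= 5 + 6 + 2 + 0
= 13


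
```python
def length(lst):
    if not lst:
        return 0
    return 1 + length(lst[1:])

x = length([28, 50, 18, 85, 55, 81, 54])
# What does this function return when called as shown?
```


length([28, 50, 18, 85, 55, 81, 54])
= 1 + length([50, 18, 85, 55, 81, 54])
= 1 + 1 + length([18, 85, 55, 81, 54])
= 1 + 1 + 1 + length([85, 55, 81, 54])
= 1 + 1 + 1 + 1 + length([55, 81, 54])
= 1 + 1 + 1 + 1 + 1 + length([81, 54])
= 1 + 1 + 1 + 1 + 1 + 1 + length([54])
= 1 + 1 + 1 + 1 + 1 + 1 + 1 + length([])
= 1 + 1 + 1 + 1 + 1 + 1 + 1 + 0
= 7


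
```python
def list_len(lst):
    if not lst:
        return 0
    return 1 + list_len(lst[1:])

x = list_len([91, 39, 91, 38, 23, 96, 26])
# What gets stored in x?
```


list_len([91, 39, 91, 38, 23, 96, 26])
= 1 + list_len([39, 91, 38, 23, 96, 26])
= 1 + 1 + list_len([91, 38, 23, 96, 26])
= 1 + 1 + 1 + list_len([38, 23, 96, 26])
= 1 + 1 + 1 + 1 + list_len([23, 96, 26])
= 1 + 1 + 1 + 1 + 1 + list_len([96, 26])
= 1 + 1 + 1 + 1 + 1 + 1 + list_len([26])
= 1 + 1 + 1 + 1 + 1 + 1 + 1 + list_len([])
= 1 + 1 + 1 + 1 + 1 + 1 + 1 + 0
= 7


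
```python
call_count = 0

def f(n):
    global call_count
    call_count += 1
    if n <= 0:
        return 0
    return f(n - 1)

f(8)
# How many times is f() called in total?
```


f(8) calls f(7) calls ... calls f(0)
Total calls: 8 + 1 (for base case) = 9


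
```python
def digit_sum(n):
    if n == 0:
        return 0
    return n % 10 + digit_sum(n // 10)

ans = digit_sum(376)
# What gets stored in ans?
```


digit_sum(376)
= 6 + digit_sum(37)
= 6 + 7 + digit_sum(3)
= 6 + 7 + 3 + digit_sum(0)
= 6 + 7 + 3 + 0
= 16


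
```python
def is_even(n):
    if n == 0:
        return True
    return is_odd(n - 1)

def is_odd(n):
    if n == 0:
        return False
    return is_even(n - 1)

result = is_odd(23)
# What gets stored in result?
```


is_odd(23)
= is_even(22)
= is_odd(21)
= is_even(20)
= is_odd(19)
= is_even(18)
= is_odd(17)
= is_even(16)
= is_odd(15)
= is_even(14)
= is_odd(13)
= is_even(12)
= is_odd(11)
= is_even(10)
= is_odd(9)
= is_even(8)
= is_odd(7)
= is_even(6)
= is_odd(5)
= is_even(4)
= is_odd(3)
= is_even(2)
= is_odd(1)
= is_even(0)
n == 0: return True
= True


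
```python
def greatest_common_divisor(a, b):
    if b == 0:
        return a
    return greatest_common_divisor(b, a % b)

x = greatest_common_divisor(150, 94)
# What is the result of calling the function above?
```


greatest_common_divisor(150, 94)
= greatest_common_divisor(94, 150 % 94) = greatest_common_divisor(94, 56)
= greatest_common_divisor(56, 94 % 56) = greatest_common_divisor(56, 38)
= greatest_common_divisor(38, 56 % 38) = greatest_common_divisor(38, 18)
= greatest_common_divisor(18, 38 % 18) = greatest_common_divisor(18, 2)
= greatest_common_divisor(2, 18 % 2) = greatest_common_divisor(2, 0)
b == 0, return a = 2
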